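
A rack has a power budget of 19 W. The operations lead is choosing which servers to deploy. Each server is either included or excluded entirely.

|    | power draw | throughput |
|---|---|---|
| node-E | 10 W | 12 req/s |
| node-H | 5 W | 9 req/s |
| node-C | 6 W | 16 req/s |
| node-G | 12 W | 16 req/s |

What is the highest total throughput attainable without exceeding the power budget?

32

This is an integer program with binary decision variables.
Allowing fractional choices, the relaxed optimum would be about 35.7, but servers are indivisible.
node-C + node-G: power draw 6 + 12 = 18 ≤ 19, throughput 16 + 16 = 32.
node-H + node-C: power draw 5 + 6 = 11 ≤ 19, throughput 9 + 16 = 25.
node-E + node-C: power draw 10 + 6 = 16 ≤ 19, throughput 12 + 16 = 28.
Best is node-C and node-G with total throughput 32.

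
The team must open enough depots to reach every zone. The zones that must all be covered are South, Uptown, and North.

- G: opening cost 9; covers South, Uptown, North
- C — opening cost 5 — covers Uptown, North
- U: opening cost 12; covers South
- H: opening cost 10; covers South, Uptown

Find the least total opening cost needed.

9

This is an integer covering problem.
The greedy cost-per-new-zone heuristic would pick C and G for 14, but a cheaper cover exists.
G alone covers South, Uptown, North — every zone.
Total opening cost: 9.
No cover costs less than 9.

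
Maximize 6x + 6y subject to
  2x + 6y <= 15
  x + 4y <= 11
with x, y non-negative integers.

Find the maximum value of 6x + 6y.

42

Relaxing integrality, the LP optimum is 45.00 at (x,y) = (7.5, 0), which is not an integer point.
(x,y)=(7,0): 2·7+6·0=14≤15, 1·7+4·0=7≤11, objective 42.
(x,y)=(6,0): 2·6+6·0=12≤15, 1·6+4·0=6≤11, objective 36.
The best lattice point is (7,0), giving 42.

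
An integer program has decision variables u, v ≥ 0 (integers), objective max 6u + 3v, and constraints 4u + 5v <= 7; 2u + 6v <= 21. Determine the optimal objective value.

6

(u,v)=(1,0): 4·1+5·0=4≤7, 2·1+6·0=2≤21, objective 6.
(u,v)=(0,1): 4·0+5·1=5≤7, 2·0+6·1=6≤21, objective 3.
(u,v)=(0,0): 4·0+5·0=0≤7, 2·0+6·0=0≤21, objective 0.
The best lattice point is (1,0), giving 6.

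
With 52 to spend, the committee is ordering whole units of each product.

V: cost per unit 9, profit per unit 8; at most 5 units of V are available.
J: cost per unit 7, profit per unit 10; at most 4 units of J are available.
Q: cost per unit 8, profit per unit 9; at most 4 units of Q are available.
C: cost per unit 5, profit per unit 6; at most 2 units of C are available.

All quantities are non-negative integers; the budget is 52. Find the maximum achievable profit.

4×J, 2×Q, and 1×C: cost 49 ≤ 52, profit 4·10 + 2·9 + 1·6 = 64.
4×J and 3×Q: cost 52 ≤ 52, profit 4·10 + 3·9 = 67.
Best is 67.

67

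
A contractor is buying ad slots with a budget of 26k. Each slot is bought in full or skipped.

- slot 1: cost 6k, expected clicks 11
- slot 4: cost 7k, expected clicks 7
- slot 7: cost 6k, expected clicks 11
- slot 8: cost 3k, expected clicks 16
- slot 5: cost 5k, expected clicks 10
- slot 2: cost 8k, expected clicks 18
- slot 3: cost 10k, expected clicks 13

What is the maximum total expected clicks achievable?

57

slot 8 + slot 5 + slot 2 + slot 3: cost 3 + 5 + 8 + 10 = 26 ≤ 26, expected clicks 16 + 10 + 18 + 13 = 57.
slot 1 + slot 7 + slot 8 + slot 2: cost 6 + 6 + 3 + 8 = 23 ≤ 26, expected clicks 11 + 11 + 16 + 18 = 56.
Best is slot 8, slot 5, slot 2, and slot 3 with total expected clicks 57.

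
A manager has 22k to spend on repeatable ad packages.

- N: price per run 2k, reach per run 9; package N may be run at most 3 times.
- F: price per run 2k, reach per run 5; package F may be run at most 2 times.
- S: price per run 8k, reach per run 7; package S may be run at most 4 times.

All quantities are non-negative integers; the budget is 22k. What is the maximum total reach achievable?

44

N has the best ratio (9/2); taking only N gives at most 3×9 = 27 (stopped by the supply cap of 3).
Mixing does better — 3×N, 2×F, and 1×S: price 18 ≤ 22, reach 3·9 + 2·5 + 1·7 = 44.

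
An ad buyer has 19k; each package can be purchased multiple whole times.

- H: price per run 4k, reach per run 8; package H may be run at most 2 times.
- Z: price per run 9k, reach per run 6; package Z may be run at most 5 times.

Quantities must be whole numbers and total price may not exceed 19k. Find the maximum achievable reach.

Take 2×H and 1×Z: price 17 ≤ 19, reach 2·8 + 1·6 = 22.
H has the best ratio (8/4) and is taken to its limit of 2; remaining capacity is filled optimally with the others.

22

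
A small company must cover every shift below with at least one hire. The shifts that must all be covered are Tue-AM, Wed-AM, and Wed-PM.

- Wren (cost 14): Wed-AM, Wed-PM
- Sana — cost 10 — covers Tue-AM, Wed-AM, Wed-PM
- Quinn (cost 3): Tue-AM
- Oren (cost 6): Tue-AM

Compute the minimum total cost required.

10

The greedy cost-per-new-shift heuristic would pick Quinn and Sana for 13, but a cheaper cover exists.
Sana alone covers Tue-AM, Wed-AM, Wed-PM — every shift.
Total cost: 10.
No cover costs less than 10.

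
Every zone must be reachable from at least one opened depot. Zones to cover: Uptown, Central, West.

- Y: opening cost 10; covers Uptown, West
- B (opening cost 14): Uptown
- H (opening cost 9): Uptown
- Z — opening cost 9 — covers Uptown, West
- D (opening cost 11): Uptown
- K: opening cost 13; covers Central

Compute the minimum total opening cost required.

This is a weighted set-cover instance.
Choose Z and K: together they cover Uptown, Central, West — every zone.
Total opening cost: 9 + 13 = 22.
No cover costs less than 22.

22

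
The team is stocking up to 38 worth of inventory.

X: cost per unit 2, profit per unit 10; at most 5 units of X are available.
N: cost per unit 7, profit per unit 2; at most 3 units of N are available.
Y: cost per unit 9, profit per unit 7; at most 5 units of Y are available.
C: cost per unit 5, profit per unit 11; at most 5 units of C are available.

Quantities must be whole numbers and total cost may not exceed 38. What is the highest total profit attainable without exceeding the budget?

105

5×X and 5×C: cost 35 ≤ 38, profit 5·10 + 5·11 = 105.
5×X, 1×N, and 4×C: cost 37 ≤ 38, profit 5·10 + 1·2 + 4·11 = 96.
Best is 105.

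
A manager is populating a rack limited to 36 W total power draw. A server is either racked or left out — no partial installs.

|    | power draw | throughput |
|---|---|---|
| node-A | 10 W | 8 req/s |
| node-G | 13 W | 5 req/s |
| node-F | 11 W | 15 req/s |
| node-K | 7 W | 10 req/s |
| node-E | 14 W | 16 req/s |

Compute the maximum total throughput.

Take node-F, node-K, and node-E: power draw 11 + 7 + 14 = 32 ≤ 36, throughput 15 + 10 + 16 = 41.
No other feasible combination does better.

41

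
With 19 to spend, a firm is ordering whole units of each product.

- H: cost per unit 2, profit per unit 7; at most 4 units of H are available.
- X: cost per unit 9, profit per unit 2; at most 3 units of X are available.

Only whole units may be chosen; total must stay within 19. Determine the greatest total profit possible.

30

This is a bounded integer knapsack.
Take 4×H and 1×X: cost 17 ≤ 19, profit 4·7 + 1·2 = 30.
H has the best ratio (7/2) and is taken to its limit of 4; remaining capacity is filled optimally with the others.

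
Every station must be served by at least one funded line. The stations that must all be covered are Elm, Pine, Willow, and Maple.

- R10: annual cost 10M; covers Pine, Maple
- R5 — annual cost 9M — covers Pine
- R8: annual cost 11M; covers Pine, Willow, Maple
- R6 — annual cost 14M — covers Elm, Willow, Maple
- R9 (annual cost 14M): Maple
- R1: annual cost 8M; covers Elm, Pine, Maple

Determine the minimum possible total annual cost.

19

This is a weighted set-cover instance.
Choose R8 and R1: together they cover Elm, Pine, Willow, Maple — every station.
Total annual cost: 11 + 8 = 19.
No cover costs less than 19.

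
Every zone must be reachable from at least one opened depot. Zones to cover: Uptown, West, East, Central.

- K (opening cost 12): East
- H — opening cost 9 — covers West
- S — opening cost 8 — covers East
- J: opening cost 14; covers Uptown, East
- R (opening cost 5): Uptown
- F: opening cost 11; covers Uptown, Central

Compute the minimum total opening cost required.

Choose H, S, and F: together they cover Uptown, West, East, Central — every zone.
Total opening cost: 9 + 8 + 11 = 28.

28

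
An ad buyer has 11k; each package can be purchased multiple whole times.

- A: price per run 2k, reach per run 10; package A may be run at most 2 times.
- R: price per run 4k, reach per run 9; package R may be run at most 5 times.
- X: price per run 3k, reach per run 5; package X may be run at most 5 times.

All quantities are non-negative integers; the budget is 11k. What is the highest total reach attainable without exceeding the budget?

This is a bounded integer knapsack.
Take 2×A, 1×R, and 1×X: price 11 ≤ 11, reach 2·10 + 1·9 + 1·5 = 34.
A has the best ratio (10/2) and is taken to its limit of 2; remaining capacity is filled optimally with the others.

34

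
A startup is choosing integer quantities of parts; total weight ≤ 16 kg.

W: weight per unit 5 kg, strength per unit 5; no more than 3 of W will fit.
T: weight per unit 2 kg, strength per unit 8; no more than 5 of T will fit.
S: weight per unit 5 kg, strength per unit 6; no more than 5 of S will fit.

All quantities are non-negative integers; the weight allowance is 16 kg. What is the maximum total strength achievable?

5×T and 1×S: weight 15 ≤ 16, strength 5·8 + 1·6 = 46.
1×W and 5×T: weight 15 ≤ 16, strength 1·5 + 5·8 = 45.
Best is 46.

46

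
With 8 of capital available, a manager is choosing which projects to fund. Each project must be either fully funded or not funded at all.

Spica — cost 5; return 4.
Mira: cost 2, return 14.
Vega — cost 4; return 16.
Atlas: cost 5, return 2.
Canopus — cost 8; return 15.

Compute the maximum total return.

Mira + Vega: cost 2 + 4 = 6 ≤ 8, return 14 + 16 = 30.
Vega: cost 4 ≤ 8, return 16.
Spica + Mira: cost 5 + 2 = 7 ≤ 8, return 4 + 14 = 18.
Best is Mira and Vega with total return 30.

30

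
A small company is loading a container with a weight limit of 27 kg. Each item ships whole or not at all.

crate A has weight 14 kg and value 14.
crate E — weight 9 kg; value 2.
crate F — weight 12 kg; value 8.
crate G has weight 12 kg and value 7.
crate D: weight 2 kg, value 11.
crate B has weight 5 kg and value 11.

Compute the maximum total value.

36

crate A + crate D + crate B: weight 14 + 2 + 5 = 21 ≤ 27, value 14 + 11 + 11 = 36.
crate G + crate D + crate B: weight 12 + 2 + 5 = 19 ≤ 27, value 7 + 11 + 11 = 29.
crate F + crate D + crate B: weight 12 + 2 + 5 = 19 ≤ 27, value 8 + 11 + 11 = 30.
Best is crate A, crate D, and crate B with total value 36.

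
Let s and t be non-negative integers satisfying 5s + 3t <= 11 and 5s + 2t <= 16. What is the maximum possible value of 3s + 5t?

15

The continuous relaxation peaks at (0, 3.67) with value 18.33; rounding to a feasible lattice point costs some objective.
(s,t)=(0,3): 5·0+3·3=9≤11, 5·0+2·3=6≤16, objective 15.
(s,t)=(1,2): 5·1+3·2=11≤11, 5·1+2·2=9≤16, objective 13.
(s,t)=(0,2): 5·0+3·2=6≤11, 5·0+2·2=4≤16, objective 10.
No feasible integer point exceeds 15.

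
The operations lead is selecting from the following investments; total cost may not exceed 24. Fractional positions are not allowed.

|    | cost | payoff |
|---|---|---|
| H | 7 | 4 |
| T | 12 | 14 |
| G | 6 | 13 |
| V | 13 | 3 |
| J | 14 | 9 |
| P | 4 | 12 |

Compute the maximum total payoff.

39

Allowing fractional choices, the relaxed optimum would be about 40.3, but investments are indivisible.
T + G + P: cost 12 + 6 + 4 = 22 ≤ 24, payoff 14 + 13 + 12 = 39.
H + T + P: cost 7 + 12 + 4 = 23 ≤ 24, payoff 4 + 14 + 12 = 30.
G + J + P: cost 6 + 14 + 4 = 24 ≤ 24, payoff 13 + 9 + 12 = 34.
Best is T, G, and P with total payoff 39.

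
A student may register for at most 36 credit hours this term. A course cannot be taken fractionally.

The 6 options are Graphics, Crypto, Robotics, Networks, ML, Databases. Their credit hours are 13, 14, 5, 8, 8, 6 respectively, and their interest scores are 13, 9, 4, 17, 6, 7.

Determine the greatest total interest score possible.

43

Allowing fractional choices, the relaxed optimum would be about 44.0, but courses are indivisible.
Graphics + Networks + ML + Databases: credit hours 13 + 8 + 8 + 6 = 35 ≤ 36, interest score 13 + 17 + 6 + 7 = 43.
Graphics + Robotics + Networks + Databases: credit hours 13 + 5 + 8 + 6 = 32 ≤ 36, interest score 13 + 4 + 17 + 7 = 41.
Best is Graphics, Networks, ML, and Databases with total interest score 43.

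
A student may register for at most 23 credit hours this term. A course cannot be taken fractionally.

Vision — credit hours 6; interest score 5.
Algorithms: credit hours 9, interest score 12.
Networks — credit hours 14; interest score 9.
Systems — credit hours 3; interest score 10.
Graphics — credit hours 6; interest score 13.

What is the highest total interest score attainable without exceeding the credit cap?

35

Take Algorithms, Systems, and Graphics: credit hours 9 + 3 + 6 = 18 ≤ 23, interest score 12 + 10 + 13 = 35.
No other feasible combination does better.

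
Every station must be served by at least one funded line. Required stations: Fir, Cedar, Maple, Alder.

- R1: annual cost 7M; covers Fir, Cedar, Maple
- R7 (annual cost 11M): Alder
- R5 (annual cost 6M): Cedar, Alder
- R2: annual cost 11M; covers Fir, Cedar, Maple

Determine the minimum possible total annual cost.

13

Choose R1 and R5: together they cover Fir, Cedar, Maple, Alder — every station.
Total annual cost: 7 + 6 = 13.
No cover costs less than 13.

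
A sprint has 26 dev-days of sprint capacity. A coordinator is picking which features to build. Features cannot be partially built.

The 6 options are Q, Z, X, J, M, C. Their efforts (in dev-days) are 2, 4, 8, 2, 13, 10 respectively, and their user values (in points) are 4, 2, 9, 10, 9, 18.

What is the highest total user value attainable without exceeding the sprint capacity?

Q + Z + X + J + C: effort 2 + 4 + 8 + 2 + 10 = 26 ≤ 26, user value 4 + 2 + 9 + 10 + 18 = 43.
Q + X + J + C: effort 2 + 8 + 2 + 10 = 22 ≤ 26, user value 4 + 9 + 10 + 18 = 41.
Best is Q, Z, X, J, and C with total user value 43.

43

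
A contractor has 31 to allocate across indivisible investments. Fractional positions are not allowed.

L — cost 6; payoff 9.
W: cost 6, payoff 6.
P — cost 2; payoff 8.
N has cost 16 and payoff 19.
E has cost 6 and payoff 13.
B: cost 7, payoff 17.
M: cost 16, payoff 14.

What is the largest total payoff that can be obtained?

57

P + N + E + B: cost 2 + 16 + 6 + 7 = 31 ≤ 31, payoff 8 + 19 + 13 + 17 = 57.
L + W + P + E + B: cost 6 + 6 + 2 + 6 + 7 = 27 ≤ 31, payoff 9 + 6 + 8 + 13 + 17 = 53.
Best is P, N, E, and B with total payoff 57.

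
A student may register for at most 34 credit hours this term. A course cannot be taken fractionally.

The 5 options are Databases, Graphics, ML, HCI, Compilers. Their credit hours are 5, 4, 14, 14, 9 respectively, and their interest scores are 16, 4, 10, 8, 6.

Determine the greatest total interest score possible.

Treat it as a binary knapsack problem.
Allowing fractional choices, the relaxed optimum would be about 37.1, but courses are indivisible.
Databases + Graphics + HCI + Compilers: credit hours 5 + 4 + 14 + 9 = 32 ≤ 34, interest score 16 + 4 + 8 + 6 = 34.
Databases + ML + HCI: credit hours 5 + 14 + 14 = 33 ≤ 34, interest score 16 + 10 + 8 = 34.
Databases + Graphics + ML + Compilers: credit hours 5 + 4 + 14 + 9 = 32 ≤ 34, interest score 16 + 4 + 10 + 6 = 36.
Best is Databases, Graphics, ML, and Compilers with total interest score 36.

36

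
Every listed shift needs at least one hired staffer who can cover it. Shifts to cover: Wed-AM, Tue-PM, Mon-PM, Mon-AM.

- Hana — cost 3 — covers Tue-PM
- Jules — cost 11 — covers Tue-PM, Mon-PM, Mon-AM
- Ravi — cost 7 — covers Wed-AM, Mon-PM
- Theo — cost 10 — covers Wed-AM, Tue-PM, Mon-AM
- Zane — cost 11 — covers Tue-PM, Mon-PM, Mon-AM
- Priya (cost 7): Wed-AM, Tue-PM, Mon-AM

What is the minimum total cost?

Choose Ravi and Priya: together they cover Wed-AM, Tue-PM, Mon-PM, Mon-AM — every shift.
Total cost: 7 + 7 = 14.
No cover costs less than 14.

14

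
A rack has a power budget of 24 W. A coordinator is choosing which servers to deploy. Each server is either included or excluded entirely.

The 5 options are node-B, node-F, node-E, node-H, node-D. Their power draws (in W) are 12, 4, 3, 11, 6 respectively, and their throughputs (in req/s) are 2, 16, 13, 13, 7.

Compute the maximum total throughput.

49

node-F + node-E + node-D: power draw 4 + 3 + 6 = 13 ≤ 24, throughput 16 + 13 + 7 = 36.
node-F + node-E + node-H: power draw 4 + 3 + 11 = 18 ≤ 24, throughput 16 + 13 + 13 = 42.
node-F + node-E + node-H + node-D: power draw 4 + 3 + 11 + 6 = 24 ≤ 24, throughput 16 + 13 + 13 + 7 = 49.
Best is node-F, node-E, node-H, and node-D with total throughput 49.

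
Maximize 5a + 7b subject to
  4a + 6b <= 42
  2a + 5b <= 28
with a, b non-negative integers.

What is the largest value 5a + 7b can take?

(a,b)=(9,1): 4·9+6·1=42≤42, 2·9+5·1=23≤28, objective 52.
(a,b)=(10,0): 4·10+6·0=40≤42, 2·10+5·0=20≤28, objective 50.
(a,b)=(8,1): 4·8+6·1=38≤42, 2·8+5·1=21≤28, objective 47.
The best lattice point is (9,1), giving 52.

52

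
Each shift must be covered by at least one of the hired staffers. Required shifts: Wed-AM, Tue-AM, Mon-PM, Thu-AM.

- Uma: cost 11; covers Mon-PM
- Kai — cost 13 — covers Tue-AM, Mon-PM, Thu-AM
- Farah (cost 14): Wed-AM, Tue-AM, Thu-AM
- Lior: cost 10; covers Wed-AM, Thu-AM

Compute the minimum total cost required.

Choose Kai and Lior: together they cover Wed-AM, Tue-AM, Mon-PM, Thu-AM — every shift.
Total cost: 13 + 10 = 23.
No cover costs less than 23.

23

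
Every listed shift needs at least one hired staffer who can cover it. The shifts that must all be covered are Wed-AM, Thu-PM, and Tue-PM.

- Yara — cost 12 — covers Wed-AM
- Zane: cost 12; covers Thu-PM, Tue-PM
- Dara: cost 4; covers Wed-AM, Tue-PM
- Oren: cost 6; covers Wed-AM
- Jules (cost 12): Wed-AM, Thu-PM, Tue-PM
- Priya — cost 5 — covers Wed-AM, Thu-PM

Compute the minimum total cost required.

9

Choose Dara and Priya: together they cover Wed-AM, Thu-PM, Tue-PM — every shift.
Total cost: 4 + 5 = 9.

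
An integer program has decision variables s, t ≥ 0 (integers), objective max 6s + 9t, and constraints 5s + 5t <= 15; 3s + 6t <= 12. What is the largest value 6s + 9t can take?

21

(s,t)=(2,1): 5·2+5·1=15≤15, 3·2+6·1=12≤12, objective 21.
(s,t)=(3,0): 5·3+5·0=15≤15, 3·3+6·0=9≤12, objective 18.
(s,t)=(1,1): 5·1+5·1=10≤15, 3·1+6·1=9≤12, objective 15.
(s,t)=(2,0): 5·2+5·0=10≤15, 3·2+6·0=6≤12, objective 12.
The best lattice point is (2,1), giving 21.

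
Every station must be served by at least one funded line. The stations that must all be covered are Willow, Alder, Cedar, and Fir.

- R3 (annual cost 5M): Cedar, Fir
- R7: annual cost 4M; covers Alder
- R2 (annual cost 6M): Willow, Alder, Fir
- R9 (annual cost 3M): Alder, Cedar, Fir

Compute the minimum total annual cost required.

Choose R2 and R9: together they cover Willow, Alder, Cedar, Fir — every station.
Total annual cost: 6 + 3 = 9.
No cover costs less than 9.

9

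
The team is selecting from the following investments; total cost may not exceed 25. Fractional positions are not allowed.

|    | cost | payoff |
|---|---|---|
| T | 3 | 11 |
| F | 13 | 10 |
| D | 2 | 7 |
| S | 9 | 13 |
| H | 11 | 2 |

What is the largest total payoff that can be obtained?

Take T, F, and S: cost 3 + 13 + 9 = 25 ≤ 25, payoff 11 + 10 + 13 = 34.
No other feasible combination does better.

34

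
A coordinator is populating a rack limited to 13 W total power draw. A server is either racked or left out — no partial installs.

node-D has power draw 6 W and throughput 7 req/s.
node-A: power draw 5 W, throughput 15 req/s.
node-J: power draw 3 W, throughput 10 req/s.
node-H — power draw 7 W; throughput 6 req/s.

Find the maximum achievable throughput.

node-A + node-J: power draw 5 + 3 = 8 ≤ 13, throughput 15 + 10 = 25.
node-A + node-H: power draw 5 + 7 = 12 ≤ 13, throughput 15 + 6 = 21.
node-D + node-A: power draw 6 + 5 = 11 ≤ 13, throughput 7 + 15 = 22.
Best is node-A and node-J with total throughput 25.

25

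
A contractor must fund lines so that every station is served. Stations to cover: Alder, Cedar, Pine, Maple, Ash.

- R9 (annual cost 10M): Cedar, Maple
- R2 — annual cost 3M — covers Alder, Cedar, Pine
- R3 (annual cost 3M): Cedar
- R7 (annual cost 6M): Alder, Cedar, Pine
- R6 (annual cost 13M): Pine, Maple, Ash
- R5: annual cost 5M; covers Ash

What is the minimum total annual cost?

Choose R2 and R6: together they cover Alder, Cedar, Pine, Maple, Ash — every station.
Total annual cost: 3 + 13 = 16.

16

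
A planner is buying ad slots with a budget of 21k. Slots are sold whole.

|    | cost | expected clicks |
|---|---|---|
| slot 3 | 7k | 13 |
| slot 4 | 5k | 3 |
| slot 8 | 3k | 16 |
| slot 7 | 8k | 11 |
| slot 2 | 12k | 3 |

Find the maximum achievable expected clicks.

This is a 0-1 knapsack instance.
Allowing fractional choices, the relaxed optimum would be about 41.8, but ad slots are indivisible.
slot 3 + slot 4 + slot 8: cost 7 + 5 + 3 = 15 ≤ 21, expected clicks 13 + 3 + 16 = 32.
slot 3 + slot 8 + slot 7: cost 7 + 3 + 8 = 18 ≤ 21, expected clicks 13 + 16 + 11 = 40.
Best is slot 3, slot 8, and slot 7 with total expected clicks 40.

40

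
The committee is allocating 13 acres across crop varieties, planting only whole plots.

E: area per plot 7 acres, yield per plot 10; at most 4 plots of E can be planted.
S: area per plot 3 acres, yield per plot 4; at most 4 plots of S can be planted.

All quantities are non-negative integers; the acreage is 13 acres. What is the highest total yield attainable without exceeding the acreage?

18

Take 1×E and 2×S: area 13 ≤ 13, yield 1·10 + 2·4 = 18.
No other integer combination yields more.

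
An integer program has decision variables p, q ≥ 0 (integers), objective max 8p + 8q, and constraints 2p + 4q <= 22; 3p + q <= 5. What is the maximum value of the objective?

40

(p,q)=(0,5): 2·0+4·5=20≤22, 3·0+1·5=5≤5, objective 40.
(p,q)=(0,4): 2·0+4·4=16≤22, 3·0+1·4=4≤5, objective 32.
The best lattice point is (0,5), giving 40.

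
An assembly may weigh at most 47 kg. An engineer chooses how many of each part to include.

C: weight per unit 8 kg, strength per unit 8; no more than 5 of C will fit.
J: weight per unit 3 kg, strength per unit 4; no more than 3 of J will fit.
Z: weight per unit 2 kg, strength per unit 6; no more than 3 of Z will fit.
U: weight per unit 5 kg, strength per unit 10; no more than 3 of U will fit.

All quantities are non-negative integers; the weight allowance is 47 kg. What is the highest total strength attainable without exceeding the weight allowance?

76

2×C, 3×J, 3×Z, and 3×U: weight 46 ≤ 47, strength 2·8 + 3·4 + 3·6 + 3·10 = 76.
2×C, 2×J, 3×Z, and 3×U: weight 43 ≤ 47, strength 2·8 + 2·4 + 3·6 + 3·10 = 72.
Best is 76.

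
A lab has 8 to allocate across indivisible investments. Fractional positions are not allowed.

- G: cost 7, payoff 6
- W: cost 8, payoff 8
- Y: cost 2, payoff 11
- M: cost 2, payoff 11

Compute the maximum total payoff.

22

This is an integer program with binary decision variables.
Take Y and M: cost 2 + 2 = 4 ≤ 8, payoff 11 + 11 = 22.
No other feasible combination does better.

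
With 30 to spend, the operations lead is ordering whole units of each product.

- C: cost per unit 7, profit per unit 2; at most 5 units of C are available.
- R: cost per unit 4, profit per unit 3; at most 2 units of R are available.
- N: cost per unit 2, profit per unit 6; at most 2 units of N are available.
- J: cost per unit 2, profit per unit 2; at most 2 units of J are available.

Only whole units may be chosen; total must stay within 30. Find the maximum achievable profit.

26

1×C, 2×R, 2×N, and 2×J: cost 23 ≤ 30, profit 1·2 + 2·3 + 2·6 + 2·2 = 24.
2×C, 2×R, 2×N, and 2×J: cost 30 ≤ 30, profit 2·2 + 2·3 + 2·6 + 2·2 = 26.
Best is 26.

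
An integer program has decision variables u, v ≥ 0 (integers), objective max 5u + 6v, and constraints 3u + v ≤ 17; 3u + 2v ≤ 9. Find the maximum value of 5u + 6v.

The continuous relaxation peaks at (0, 4.5) with value 27.00; rounding to a feasible lattice point costs some objective.
(u,v)=(0,4): 3·0+1·4=4≤17, 3·0+2·4=8≤9, objective 24.
(u,v)=(1,3): 3·1+1·3=6≤17, 3·1+2·3=9≤9, objective 23.
No feasible integer point exceeds 24.

24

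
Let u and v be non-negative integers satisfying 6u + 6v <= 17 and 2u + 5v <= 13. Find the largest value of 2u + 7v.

14

Relaxing integrality, the LP optimum is 18.20 at (u,v) = (0, 2.6), which is not an integer point.
(u,v)=(0,2) is feasible, giving 14.
(u,v)=(1,1) is feasible, giving 9.
(u,v)=(0,1) is feasible, giving 7.
No feasible integer point exceeds 14.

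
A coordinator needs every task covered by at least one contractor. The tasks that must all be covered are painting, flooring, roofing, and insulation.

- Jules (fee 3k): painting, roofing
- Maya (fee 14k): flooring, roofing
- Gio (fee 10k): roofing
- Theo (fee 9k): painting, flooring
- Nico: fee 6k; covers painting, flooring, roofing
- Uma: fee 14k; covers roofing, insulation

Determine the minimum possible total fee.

20

This is an integer covering problem.
The greedy cost-per-new-task heuristic would pick Jules, Nico, and Uma for 23, but a cheaper cover exists.
Choose Nico and Uma: together they cover painting, flooring, roofing, insulation — every task.
Total fee: 6 + 14 = 20.
No cover costs less than 20.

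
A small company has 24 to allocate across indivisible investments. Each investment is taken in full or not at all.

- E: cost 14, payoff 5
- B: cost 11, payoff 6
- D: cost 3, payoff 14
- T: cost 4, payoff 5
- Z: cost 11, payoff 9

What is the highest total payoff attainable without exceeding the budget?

28

D + T + Z: cost 3 + 4 + 11 = 18 ≤ 24, payoff 14 + 5 + 9 = 28.
B + D + T: cost 11 + 3 + 4 = 18 ≤ 24, payoff 6 + 14 + 5 = 25.
E + D + T: cost 14 + 3 + 4 = 21 ≤ 24, payoff 5 + 14 + 5 = 24.
Best is D, T, and Z with total payoff 28.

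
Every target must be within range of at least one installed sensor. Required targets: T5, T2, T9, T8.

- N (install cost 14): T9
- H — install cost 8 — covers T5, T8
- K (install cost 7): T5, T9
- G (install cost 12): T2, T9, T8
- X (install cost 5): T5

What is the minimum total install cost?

17

The greedy cost-per-new-target heuristic would pick K and G for 19, but a cheaper cover exists.
Choose G and X: together they cover T5, T2, T9, T8 — every target.
Total install cost: 12 + 5 = 17.
No cover costs less than 17.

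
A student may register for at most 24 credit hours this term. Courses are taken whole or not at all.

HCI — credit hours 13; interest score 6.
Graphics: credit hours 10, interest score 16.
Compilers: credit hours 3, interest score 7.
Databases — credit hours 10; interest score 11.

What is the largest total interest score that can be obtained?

34

Allowing fractional choices, the relaxed optimum would be about 34.5, but courses are indivisible.
Graphics + Databases: credit hours 10 + 10 = 20 ≤ 24, interest score 16 + 11 = 27.
Graphics + Compilers + Databases: credit hours 10 + 3 + 10 = 23 ≤ 24, interest score 16 + 7 + 11 = 34.
Best is Graphics, Compilers, and Databases with total interest score 34.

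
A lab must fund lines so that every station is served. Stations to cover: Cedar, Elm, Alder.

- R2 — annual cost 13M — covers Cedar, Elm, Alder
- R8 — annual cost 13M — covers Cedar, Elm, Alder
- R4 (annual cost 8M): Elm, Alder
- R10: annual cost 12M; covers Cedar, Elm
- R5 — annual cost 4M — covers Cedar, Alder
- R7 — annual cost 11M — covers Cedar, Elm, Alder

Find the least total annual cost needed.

This is an integer covering problem.
The greedy cost-per-new-station heuristic would pick R5 and R4 for 12, but a cheaper cover exists.
R7 alone covers Cedar, Elm, Alder — every station.
Total annual cost: 11.
No cover costs less than 11.

11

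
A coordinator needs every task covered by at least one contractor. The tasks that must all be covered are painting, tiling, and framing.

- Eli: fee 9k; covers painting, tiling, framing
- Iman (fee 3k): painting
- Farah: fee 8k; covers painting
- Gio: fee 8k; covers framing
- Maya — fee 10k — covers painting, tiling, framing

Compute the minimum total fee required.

9

This is a weighted set-cover instance.
Eli alone covers painting, tiling, framing — every task.
Total fee: 9.
No cover costs less than 9.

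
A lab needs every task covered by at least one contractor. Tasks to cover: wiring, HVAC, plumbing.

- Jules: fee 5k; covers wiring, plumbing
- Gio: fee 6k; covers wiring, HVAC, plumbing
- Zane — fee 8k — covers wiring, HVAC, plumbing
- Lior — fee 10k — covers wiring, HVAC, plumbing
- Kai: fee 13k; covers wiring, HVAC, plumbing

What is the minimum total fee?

This is a weighted set-cover instance.
Gio alone covers wiring, HVAC, plumbing — every task.
Total fee: 6.

6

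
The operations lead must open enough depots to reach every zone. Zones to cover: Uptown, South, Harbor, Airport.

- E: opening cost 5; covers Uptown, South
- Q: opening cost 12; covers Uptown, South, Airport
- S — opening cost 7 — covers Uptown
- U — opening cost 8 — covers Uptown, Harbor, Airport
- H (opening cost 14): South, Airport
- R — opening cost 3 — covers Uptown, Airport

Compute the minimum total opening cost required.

The greedy cost-per-new-zone heuristic would pick R, E, and U for 16, but a cheaper cover exists.
Choose E and U: together they cover Uptown, South, Harbor, Airport — every zone.
Total opening cost: 5 + 8 = 13.
No cover costs less than 13.

13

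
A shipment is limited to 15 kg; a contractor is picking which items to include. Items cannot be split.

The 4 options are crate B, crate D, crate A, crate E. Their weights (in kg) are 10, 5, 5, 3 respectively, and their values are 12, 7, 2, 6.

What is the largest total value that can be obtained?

Allowing fractional choices, the relaxed optimum would be about 21.4, but items are indivisible.
crate D + crate A + crate E: weight 5 + 5 + 3 = 13 ≤ 15, value 7 + 2 + 6 = 15.
crate B + crate E: weight 10 + 3 = 13 ≤ 15, value 12 + 6 = 18.
crate B + crate D: weight 10 + 5 = 15 ≤ 15, value 12 + 7 = 19.
Best is crate B and crate D with total value 19.

19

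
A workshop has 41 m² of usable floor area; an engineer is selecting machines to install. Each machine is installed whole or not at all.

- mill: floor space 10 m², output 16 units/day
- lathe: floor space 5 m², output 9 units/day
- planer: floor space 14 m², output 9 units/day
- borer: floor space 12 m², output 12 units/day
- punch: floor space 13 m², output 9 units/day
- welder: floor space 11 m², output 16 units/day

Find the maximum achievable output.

This is a 0-1 knapsack instance.
Take mill, lathe, borer, and welder: floor space 10 + 5 + 12 + 11 = 38 ≤ 41, output 16 + 9 + 12 + 16 = 53.
No other feasible combination does better.

53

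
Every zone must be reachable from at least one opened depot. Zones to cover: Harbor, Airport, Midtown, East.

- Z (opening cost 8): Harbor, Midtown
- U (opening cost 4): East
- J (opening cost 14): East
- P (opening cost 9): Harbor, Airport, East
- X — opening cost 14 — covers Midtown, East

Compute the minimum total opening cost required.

This is an integer covering problem.
Choose Z and P: together they cover Harbor, Airport, Midtown, East — every zone.
Total opening cost: 8 + 9 = 17.

17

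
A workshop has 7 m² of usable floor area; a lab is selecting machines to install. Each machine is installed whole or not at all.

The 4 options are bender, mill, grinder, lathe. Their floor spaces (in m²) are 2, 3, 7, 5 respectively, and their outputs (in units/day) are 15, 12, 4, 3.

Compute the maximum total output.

27

Allowing fractional choices, the relaxed optimum would be about 28.2, but machines are indivisible.
bender + mill: floor space 2 + 3 = 5 ≤ 7, output 15 + 12 = 27.
bender + lathe: floor space 2 + 5 = 7 ≤ 7, output 15 + 3 = 18.
bender: floor space 2 ≤ 7, output 15.
Best is bender and mill with total output 27.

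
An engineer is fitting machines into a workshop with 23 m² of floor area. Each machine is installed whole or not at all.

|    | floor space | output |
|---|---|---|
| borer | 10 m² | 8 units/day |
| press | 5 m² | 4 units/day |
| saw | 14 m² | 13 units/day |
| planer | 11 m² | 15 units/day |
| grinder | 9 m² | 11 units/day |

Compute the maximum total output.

26

Take planer and grinder: floor space 11 + 9 = 20 ≤ 23, output 15 + 11 = 26.
No other feasible combination does better.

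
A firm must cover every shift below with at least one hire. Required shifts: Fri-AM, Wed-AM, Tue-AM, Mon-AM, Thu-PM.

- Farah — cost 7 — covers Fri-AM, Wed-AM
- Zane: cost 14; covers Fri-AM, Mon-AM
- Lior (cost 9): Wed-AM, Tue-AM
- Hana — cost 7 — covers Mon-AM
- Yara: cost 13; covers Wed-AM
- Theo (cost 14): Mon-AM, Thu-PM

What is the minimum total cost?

This is an integer covering problem.
The greedy cost-per-new-shift heuristic would pick Farah, Hana, Lior, and Theo for 37, but a cheaper cover exists.
Choose Farah, Lior, and Theo: together they cover Fri-AM, Wed-AM, Tue-AM, Mon-AM, Thu-PM — every shift.
Total cost: 7 + 9 + 14 = 30.
No cover costs less than 30.

30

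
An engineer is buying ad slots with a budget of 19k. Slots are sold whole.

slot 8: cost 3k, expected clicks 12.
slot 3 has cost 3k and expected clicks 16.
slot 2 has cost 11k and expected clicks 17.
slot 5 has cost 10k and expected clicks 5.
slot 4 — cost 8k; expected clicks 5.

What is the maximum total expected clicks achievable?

Allowing fractional choices, the relaxed optimum would be about 46.2, but ad slots are indivisible.
slot 3 + slot 2: cost 3 + 11 = 14 ≤ 19, expected clicks 16 + 17 = 33.
slot 8 + slot 3 + slot 2: cost 3 + 3 + 11 = 17 ≤ 19, expected clicks 12 + 16 + 17 = 45.
Best is slot 8, slot 3, and slot 2 with total expected clicks 45.

45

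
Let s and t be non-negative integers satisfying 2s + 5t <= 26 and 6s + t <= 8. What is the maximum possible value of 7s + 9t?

Relaxing integrality, the LP optimum is 48.50 at (s,t) = (0.5, 5), which is not an integer point.
(s,t)=(0,5): 2·0+5·5=25≤26, 6·0+1·5=5≤8, objective 45.
(s,t)=(0,4): 2·0+5·4=20≤26, 6·0+1·4=4≤8, objective 36.
The best lattice point is (0,5), giving 45.

45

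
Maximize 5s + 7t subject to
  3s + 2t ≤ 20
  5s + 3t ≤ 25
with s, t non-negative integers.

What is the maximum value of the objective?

(s,t)=(0,8): 3·0+2·8=16≤20, 5·0+3·8=24≤25, objective 56.
(s,t)=(0,7): 3·0+2·7=14≤20, 5·0+3·7=21≤25, objective 49.
The best lattice point is (0,8), giving 56.

56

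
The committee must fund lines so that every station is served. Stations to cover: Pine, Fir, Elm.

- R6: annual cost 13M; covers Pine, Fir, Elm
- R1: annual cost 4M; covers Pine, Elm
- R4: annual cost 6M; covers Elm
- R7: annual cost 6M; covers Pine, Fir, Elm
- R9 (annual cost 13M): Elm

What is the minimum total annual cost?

6

R7 alone covers Pine, Fir, Elm — every station.
Total annual cost: 6.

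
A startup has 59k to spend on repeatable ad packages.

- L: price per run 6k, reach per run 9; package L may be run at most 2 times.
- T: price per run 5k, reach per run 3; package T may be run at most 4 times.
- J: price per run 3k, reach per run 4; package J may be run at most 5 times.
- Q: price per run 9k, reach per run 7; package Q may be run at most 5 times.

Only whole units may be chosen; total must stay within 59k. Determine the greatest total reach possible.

62

This is a bounded integer knapsack.
L has the best ratio (9/6); taking only L gives at most 2×9 = 18 (stopped by the supply cap of 2).
Mixing does better — 2×L, 1×T, 5×J, and 3×Q: price 59 ≤ 59, reach 2·9 + 1·3 + 5·4 + 3·7 = 62.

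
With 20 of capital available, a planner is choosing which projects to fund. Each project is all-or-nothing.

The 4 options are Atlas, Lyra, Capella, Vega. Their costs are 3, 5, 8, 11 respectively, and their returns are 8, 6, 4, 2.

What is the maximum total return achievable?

18

Take Atlas, Lyra, and Capella: cost 3 + 5 + 8 = 16 ≤ 20, return 8 + 6 + 4 = 18.
No other feasible combination does better.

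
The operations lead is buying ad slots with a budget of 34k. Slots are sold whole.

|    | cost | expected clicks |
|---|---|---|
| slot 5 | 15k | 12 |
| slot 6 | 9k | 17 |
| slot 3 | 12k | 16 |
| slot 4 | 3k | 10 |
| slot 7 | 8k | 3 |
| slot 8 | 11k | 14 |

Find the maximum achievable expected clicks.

Allowing fractional choices, the relaxed optimum would be about 55.7, but ad slots are indivisible.
slot 6 + slot 4 + slot 7 + slot 8: cost 9 + 3 + 8 + 11 = 31 ≤ 34, expected clicks 17 + 10 + 3 + 14 = 44.
slot 6 + slot 3 + slot 8: cost 9 + 12 + 11 = 32 ≤ 34, expected clicks 17 + 16 + 14 = 47.
slot 6 + slot 3 + slot 4 + slot 7: cost 9 + 12 + 3 + 8 = 32 ≤ 34, expected clicks 17 + 16 + 10 + 3 = 46.
Best is slot 6, slot 3, and slot 8 with total expected clicks 47.

47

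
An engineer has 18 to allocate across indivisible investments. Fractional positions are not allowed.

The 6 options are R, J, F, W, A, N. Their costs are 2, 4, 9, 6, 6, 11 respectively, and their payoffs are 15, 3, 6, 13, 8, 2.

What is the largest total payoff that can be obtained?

39

R + W + A: cost 2 + 6 + 6 = 14 ≤ 18, payoff 15 + 13 + 8 = 36.
R + J + W + A: cost 2 + 4 + 6 + 6 = 18 ≤ 18, payoff 15 + 3 + 13 + 8 = 39.
Best is R, J, W, and A with total payoff 39.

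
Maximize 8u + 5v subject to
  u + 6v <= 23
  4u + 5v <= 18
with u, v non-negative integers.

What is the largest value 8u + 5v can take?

(u,v)=(4,0) is feasible, giving 32.
(u,v)=(3,1) is feasible, giving 29.
(u,v)=(3,0) is feasible, giving 24.
Maximum is 32 at (u,v)=(4,0).

32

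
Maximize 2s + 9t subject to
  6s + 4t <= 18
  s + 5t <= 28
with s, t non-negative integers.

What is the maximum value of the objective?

(s,t)=(0,4) is feasible, giving 36.
(s,t)=(1,3) is feasible, giving 29.
(s,t)=(0,3) is feasible, giving 27.
No feasible integer point exceeds 36.

36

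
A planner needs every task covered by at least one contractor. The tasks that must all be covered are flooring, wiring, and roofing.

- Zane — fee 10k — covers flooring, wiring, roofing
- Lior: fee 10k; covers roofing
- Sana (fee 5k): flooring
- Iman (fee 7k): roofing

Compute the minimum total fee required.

10

Zane alone covers flooring, wiring, roofing — every task.
Total fee: 10.
No cover costs less than 10.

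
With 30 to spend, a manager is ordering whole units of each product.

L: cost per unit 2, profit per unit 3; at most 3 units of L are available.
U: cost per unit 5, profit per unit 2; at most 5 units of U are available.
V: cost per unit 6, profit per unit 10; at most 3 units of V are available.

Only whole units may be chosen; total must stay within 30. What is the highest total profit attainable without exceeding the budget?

41

3×L, 1×U, and 3×V: cost 29 ≤ 30, profit 3·3 + 1·2 + 3·10 = 41.
3×L and 3×V: cost 24 ≤ 30, profit 3·3 + 3·10 = 39.
Best is 41.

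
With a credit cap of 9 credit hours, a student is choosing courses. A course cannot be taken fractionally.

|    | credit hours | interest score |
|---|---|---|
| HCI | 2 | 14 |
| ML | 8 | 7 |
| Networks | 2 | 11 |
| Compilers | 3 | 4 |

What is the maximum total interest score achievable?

Take HCI, Networks, and Compilers: credit hours 2 + 2 + 3 = 7 ≤ 9, interest score 14 + 11 + 4 = 29.
No other feasible combination does better.

29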